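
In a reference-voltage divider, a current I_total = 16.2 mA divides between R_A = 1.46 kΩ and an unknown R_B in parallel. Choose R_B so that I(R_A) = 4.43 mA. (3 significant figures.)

Two-branch current divider: I_A = I_total · R_B/(R_A + R_B).
4.43/16.2 = R_B/(R_A + R_B) → R_B = R_A · (0.2735)/(1 − 0.2735) = 1.46 × 0.3764 = 0.5495 kΩ.

R_B ≈ 0.550 kΩ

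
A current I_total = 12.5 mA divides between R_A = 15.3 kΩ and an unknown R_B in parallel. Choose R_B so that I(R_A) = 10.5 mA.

Two-branch current divider: I_A = I_total · R_B/(R_A + R_B).
With f = 0.8400, R_B = R_A · f/(1−f) = 15.3 × 5.250 = 80.32 kΩ.

R_B ≈ 80.3 kΩ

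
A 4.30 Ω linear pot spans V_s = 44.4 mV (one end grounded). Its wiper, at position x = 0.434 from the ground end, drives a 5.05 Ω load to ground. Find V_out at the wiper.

V_out ≈ 15.9 mV

Split the track: R_lower = x·R_p = 1.866 Ω, R_upper = (1−x)·R_p = 2.434 Ω.
R_L loads the lower segment: effective lower R = 1.363 Ω.
Loaded-divider output: V_out = 44.4 × 0.3589 = 15.94 mV.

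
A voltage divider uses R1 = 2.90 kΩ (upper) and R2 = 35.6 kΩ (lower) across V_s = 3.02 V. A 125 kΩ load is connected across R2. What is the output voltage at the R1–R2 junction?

R2 ‖ R_L = (35.6 × 125)/(35.6 + 125) = 27.71 kΩ.
Now apply the divider: V_out = 3.02 × 0.9053 = 2.734 V.

V_out ≈ 2.73 V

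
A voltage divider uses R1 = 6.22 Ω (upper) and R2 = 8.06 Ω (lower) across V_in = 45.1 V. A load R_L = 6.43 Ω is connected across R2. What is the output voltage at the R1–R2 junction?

R2 ‖ R_L = (8.06 × 6.43)/(8.06 + 6.43) = 3.577 Ω.
Voltage divider with the loaded lower leg: V_out = 45.1 × 3.577/(6.22 + 3.577) = 45.1 × 0.3651 = 16.47 V.

V_out ≈ 16.5 V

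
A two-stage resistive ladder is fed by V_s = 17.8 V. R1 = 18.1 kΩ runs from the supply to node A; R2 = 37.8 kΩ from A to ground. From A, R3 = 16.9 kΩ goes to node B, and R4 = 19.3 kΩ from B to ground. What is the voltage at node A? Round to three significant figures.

V_A ≈ 9.00 V

Node A sees R2 in parallel with the series input of stage 2, R3 + R4 = 36.20 kΩ.
Effective lower resistance at A: R2 ‖ 36.20 = 18.49 kΩ.
V_A = 17.8 × 18.49/(18.1 + 18.49) = 8.995 V.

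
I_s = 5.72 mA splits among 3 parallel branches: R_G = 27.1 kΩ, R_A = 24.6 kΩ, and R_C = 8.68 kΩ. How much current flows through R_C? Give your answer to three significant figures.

I ≈ 3.42 mA

Total conductance ΣG = 1/27.1 + 1/24.6 + 1/8.68 = 0.1928 (units of 1/kΩ).
Current divider: I(R_C) = I_s · G_k/ΣG = 5.72 × (0.1152/0.1928) = 5.72 × 0.5977 = 3.419 mA.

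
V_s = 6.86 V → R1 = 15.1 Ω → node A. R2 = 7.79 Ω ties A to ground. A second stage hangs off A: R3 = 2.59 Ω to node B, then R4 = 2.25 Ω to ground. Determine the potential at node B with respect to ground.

V_B ≈ 0.526 V

Node A sees R2 in parallel with the series input of stage 2, R3 + R4 = 4.840 Ω.
R2 ‖ (R3+R4) = 2.985 Ω.
First divider: V_A = V_s · 2.985/(15.1 + 2.985) = 1.132 V.
Stage 2 is unloaded, so V_B = V_A · R4/(R3+R4) = 1.132 × 2.25/4.840 = 0.5264 V.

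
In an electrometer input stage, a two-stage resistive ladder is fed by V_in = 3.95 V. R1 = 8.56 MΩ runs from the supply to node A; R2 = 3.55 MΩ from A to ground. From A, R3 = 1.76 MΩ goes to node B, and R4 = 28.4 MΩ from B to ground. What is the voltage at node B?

V_B ≈ 1.01 V

The second stage (R3 + R4 = 30.16 MΩ) loads node A in parallel with R2.
Effective lower resistance at A: R2 ‖ 30.16 = 3.176 MΩ.
First divider: V_A = V_in · 3.176/(8.56 + 3.176) = 1.069 V.
Stage 2 is unloaded, so V_B = V_A · R4/(R3+R4) = 1.069 × 28.4/30.16 = 1.007 V.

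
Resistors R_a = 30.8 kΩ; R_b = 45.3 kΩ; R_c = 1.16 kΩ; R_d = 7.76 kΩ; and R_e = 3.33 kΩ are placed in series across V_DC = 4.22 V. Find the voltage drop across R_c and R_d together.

V ≈ 0.426 V

ΣR = 30.8 + 45.3 + 1.16 + 7.76 + 3.33 = 88.35 kΩ.
R_{R_c..R_d} = 1.16 + 7.76 = 8.920 kΩ.
By the voltage-divider rule, V = 4.22 × 8.920/88.35 = 0.4261 V.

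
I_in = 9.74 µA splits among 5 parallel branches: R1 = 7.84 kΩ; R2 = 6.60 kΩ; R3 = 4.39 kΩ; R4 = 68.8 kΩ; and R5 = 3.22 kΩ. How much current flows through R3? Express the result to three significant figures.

Conductances: ΣG = 1/7.84 + 1/6.60 + 1/4.39 + 1/68.8 + 1/3.22 = 0.8320 (1/kΩ).
Current divider: I(R3) = I_in · G_k/ΣG = 9.74 × (0.2278/0.8320) = 9.74 × 0.2738 = 2.667 µA.

I ≈ 2.67 µA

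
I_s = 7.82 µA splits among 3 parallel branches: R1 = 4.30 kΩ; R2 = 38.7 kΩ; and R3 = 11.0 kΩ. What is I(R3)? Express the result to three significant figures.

Total conductance ΣG = 1/4.30 + 1/38.7 + 1/11.0 = 0.3493 (units of 1/kΩ).
Current divider: I(R3) = I_s · G_k/ΣG = 7.82 × (0.09091/0.3493) = 7.82 × 0.2603 = 2.035 µA.

I ≈ 2.04 µA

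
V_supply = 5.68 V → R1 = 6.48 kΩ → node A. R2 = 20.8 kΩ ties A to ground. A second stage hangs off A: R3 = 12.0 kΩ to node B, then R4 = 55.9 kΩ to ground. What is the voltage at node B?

Node A sees R2 in parallel with the series input of stage 2, R3 + R4 = 67.90 kΩ.
R2 ‖ (R3+R4) = 15.92 kΩ.
V_A = 5.68 × 15.92/(6.48 + 15.92) = 4.037 V.
V_B = V_A × 0.8233 = 3.324 V.

V_B ≈ 3.32 V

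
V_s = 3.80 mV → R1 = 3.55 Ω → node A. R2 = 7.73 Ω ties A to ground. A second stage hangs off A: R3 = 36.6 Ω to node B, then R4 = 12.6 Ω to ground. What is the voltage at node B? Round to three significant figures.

V_B ≈ 0.635 mV

Node A sees R2 in parallel with the series input of stage 2, R3 + R4 = 49.20 Ω.
R2 ‖ (R3+R4) = 6.680 Ω.
V_A = 3.80 × 6.680/(3.55 + 6.680) = 2.481 mV.
Then the unloaded second divider: V_B = V_A × R4/(R3+R4) = 2.481 × 0.2561 = 0.6355 mV.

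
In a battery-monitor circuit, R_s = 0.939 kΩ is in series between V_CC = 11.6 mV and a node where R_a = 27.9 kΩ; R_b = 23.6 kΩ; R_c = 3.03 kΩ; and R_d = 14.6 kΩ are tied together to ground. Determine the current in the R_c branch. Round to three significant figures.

Combine the parallel branches: R_p = (1/27.9 + 1/23.6 + 1/3.03 + 1/14.6)⁻¹ = 2.098 kΩ.
Node voltage V_A = V_CC · R_p/(R_s + R_p) = 11.6 × 0.6908 = 8.013 mV.
I(R_c) = V_A / R_c = 8.013/3.03 = 2.645 µA.
(Check via current divider: I_total = 3.820 µA; share G_k/ΣG = 0.6923 → same result.)

I ≈ 2.64 µA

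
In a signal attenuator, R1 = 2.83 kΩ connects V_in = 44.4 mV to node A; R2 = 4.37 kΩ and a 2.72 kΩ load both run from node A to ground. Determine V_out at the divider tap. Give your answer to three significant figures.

First combine the lower leg with the load: R2 ‖ R_L = 1.677 kΩ.
Voltage divider with the loaded lower leg: V_out = 44.4 × 1.677/(2.83 + 1.677) = 44.4 × 0.3720 = 16.52 mV.

V_out ≈ 16.5 mV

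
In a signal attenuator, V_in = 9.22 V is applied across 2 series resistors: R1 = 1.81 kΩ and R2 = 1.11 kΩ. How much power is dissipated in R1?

Series current I = V_in/ΣR = 9.22/2.920 = 3.158 mA.
P = I²R = 9.970 × 1.81 = 18.05 mW.

P ≈ 18.0 mW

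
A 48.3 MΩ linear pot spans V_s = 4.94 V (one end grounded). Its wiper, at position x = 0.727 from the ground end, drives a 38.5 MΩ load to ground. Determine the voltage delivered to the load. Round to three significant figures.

The pot divides into 13.19 MΩ above the wiper and 35.11 MΩ below.
R_L loads the lower segment: effective lower R = 18.36 MΩ.
Then V_out = V_s · 18.36/(13.19 + 18.36) = 2.875 V.
(Unloaded: V_out = x·V_s = 3.59 V.)

V_out ≈ 2.88 V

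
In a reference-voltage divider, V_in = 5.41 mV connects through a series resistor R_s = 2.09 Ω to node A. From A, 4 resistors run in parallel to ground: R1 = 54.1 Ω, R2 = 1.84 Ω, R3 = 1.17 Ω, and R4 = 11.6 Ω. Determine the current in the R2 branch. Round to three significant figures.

I ≈ 0.710 mA

Combine the parallel branches: R_p = (1/54.1 + 1/1.84 + 1/1.17 + 1/11.6)⁻¹ = 0.6654 Ω.
V_A = 5.41 × 0.6654/2.755 = 1.306 mV.
Branch current I = V_A/R2 = 1.306/1.84 = 0.7100 mA.
(Check via current divider: I_total = 1.963 mA; share G_k/ΣG = 0.3616 → same result.)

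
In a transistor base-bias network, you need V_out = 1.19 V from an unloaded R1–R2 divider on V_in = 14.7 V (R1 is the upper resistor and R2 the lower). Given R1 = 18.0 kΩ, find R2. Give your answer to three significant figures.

The divider ratio is R2/(R1+R2) = 1.19/14.7 = 0.08095.
So R2 = R1 · V_out/(V_in − V_out) = 18.0 × 1.19/(14.7 − 1.19) = 18.0 × 0.08808 = 1.585 kΩ.

R2 ≈ 1.59 kΩ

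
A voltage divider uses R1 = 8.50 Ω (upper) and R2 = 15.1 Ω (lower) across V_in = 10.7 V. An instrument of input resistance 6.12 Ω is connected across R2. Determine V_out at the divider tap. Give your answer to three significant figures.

V_out ≈ 3.62 V

First combine the lower leg with the load: R2 ‖ R_L = 4.355 Ω.
Now apply the divider: V_out = 10.7 × 0.3388 = 3.625 V.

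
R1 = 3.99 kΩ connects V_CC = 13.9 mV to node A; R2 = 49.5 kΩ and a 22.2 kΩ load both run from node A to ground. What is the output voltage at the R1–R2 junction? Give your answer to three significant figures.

R2 ‖ R_L = (49.5 × 22.2)/(49.5 + 22.2) = 15.33 kΩ.
Voltage divider with the loaded lower leg: V_out = 13.9 × 15.33/(3.99 + 15.33) = 13.9 × 0.7934 = 11.03 mV.
(Unloaded it would be 12.9 mV; the load pulls it down.)

V_out ≈ 11.0 mV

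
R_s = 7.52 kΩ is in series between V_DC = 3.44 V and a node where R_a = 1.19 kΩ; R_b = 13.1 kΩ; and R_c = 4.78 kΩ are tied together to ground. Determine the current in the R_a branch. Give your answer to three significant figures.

Combine the parallel branches: R_p = (1/1.19 + 1/13.1 + 1/4.78)⁻¹ = 0.8882 kΩ.
Node voltage V_A = V_DC · R_p/(R_s + R_p) = 3.44 × 0.1056 = 0.3634 V.
I(R_a) = V_A / R_a = 0.3634/1.19 = 0.3054 mA.
(Equivalently: I_total = 0.4091 mA, then current-divider fraction G_k/ΣG = 0.7464.)

I ≈ 0.305 mA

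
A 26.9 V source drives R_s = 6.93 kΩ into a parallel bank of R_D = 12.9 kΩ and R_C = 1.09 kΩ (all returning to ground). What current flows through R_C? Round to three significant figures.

Equivalent of the parallel group: R_p = 1.005 kΩ.
V_A by voltage divider: V_A = 26.9 × 1.005/(6.93 + 1.005) = 3.407 V.
I(R_C) = V_A / R_C = 3.407/1.09 = 3.126 mA.

I ≈ 3.13 mA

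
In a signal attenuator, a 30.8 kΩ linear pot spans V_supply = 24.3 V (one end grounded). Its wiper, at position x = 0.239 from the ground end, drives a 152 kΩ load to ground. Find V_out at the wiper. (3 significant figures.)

V_out ≈ 5.60 V

Split the track: R_lower = x·R_p = 7.361 kΩ, R_upper = (1−x)·R_p = 23.44 kΩ.
R_L loads the lower segment: effective lower R = 7.021 kΩ.
V_out = 24.3 × 7.021/(23.44 + 7.021) = 5.601 V.
(Unloaded: V_out = x·V_supply = 5.81 V.)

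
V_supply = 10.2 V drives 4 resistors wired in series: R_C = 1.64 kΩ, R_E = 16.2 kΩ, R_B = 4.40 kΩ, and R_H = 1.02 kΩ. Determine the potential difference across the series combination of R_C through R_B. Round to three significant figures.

Total series resistance ΣR = 1.64 + 16.2 + 4.40 + 1.02 = 23.26 kΩ.
R_{R_C..R_B} = 1.64 + 16.2 + 4.40 = 22.24 kΩ.
Voltage divider: V = V_supply · (22.24 / 23.26) = 10.2 × 0.9561 = 9.753 V.

V ≈ 9.75 V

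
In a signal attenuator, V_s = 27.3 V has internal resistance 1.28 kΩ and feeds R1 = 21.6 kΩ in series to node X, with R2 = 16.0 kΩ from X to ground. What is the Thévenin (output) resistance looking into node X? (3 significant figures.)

R_th ≈ 9.42 kΩ

R1' = 1.28 + 21.6 = 22.88 kΩ (source resistance + R1).
Zeroing V_s shorts the top of R1' to ground, so R_th = R1' ‖ R2 = 9.416 kΩ.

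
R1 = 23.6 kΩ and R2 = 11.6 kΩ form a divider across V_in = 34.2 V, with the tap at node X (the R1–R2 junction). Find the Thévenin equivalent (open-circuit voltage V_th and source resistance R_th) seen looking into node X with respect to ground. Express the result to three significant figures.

V_th is the unloaded tap voltage: V_in · R2/(R1+R2) = 34.2 × 0.3295 = 11.27 V.
Looking into X with the source shorted: R_th = R1·R2/(R1+R2) = 23.60 × 11.6/35.20 = 7.777 kΩ.

V_th ≈ 11.3 V, R_th ≈ 7.78 kΩ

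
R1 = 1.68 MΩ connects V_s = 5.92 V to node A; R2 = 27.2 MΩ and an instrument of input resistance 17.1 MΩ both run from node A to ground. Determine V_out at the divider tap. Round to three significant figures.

V_out ≈ 5.10 V

First combine the lower leg with the load: R2 ‖ R_L = 10.50 MΩ.
Voltage divider with the loaded lower leg: V_out = 5.92 × 10.50/(1.68 + 10.50) = 5.92 × 0.8621 = 5.103 V.
(Unloaded it would be 5.58 V; the load pulls it down.)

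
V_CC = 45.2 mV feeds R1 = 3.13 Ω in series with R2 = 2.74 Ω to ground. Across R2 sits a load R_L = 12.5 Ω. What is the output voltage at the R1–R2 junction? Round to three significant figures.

The load sits in parallel with R2, giving an effective lower resistance R2' = R2·R_L/(R2+R_L) = 2.247 Ω.
Now apply the divider: V_out = 45.2 × 0.4179 = 18.89 mV.

V_out ≈ 18.9 mV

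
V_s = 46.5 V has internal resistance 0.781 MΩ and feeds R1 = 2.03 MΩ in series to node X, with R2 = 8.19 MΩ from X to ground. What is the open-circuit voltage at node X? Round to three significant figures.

R1' = 0.781 + 2.03 = 2.811 MΩ (source resistance + R1).
V_th is the unloaded tap voltage: V_s · R2/(R1'+R2) = 46.5 × 0.7445 = 34.62 V.

V_th ≈ 34.6 V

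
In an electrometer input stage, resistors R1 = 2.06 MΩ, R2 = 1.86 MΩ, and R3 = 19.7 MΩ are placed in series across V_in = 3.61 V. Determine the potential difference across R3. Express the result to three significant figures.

V ≈ 3.01 V

Series total: ΣR = 2.06 + 1.86 + 19.7 = 23.62 MΩ.
Voltage divider: V = V_in · (19.70 / 23.62) = 3.61 × 0.8340 = 3.011 V.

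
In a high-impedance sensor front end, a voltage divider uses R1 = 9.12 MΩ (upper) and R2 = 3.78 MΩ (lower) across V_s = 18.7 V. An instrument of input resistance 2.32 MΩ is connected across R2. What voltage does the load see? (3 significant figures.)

V_out ≈ 2.55 V

First combine the lower leg with the load: R2 ‖ R_L = 1.438 MΩ.
Then V_out = V_s · R2'/(R1 + R2') = 18.7 × 1.438/10.56 = 2.546 V.
(Unloaded it would be 5.48 V; the load pulls it down.)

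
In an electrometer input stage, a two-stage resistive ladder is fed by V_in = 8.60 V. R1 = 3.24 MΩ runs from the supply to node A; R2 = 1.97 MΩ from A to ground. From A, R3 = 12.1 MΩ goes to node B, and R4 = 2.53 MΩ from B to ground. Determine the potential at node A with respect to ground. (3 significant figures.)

V_A ≈ 3.00 V

Node A sees R2 in parallel with the series input of stage 2, R3 + R4 = 14.63 MΩ.
Effective lower resistance at A: R2 ‖ 14.63 = 1.736 MΩ.
V_A = 8.60 × 1.736/(3.24 + 1.736) = 3.001 V.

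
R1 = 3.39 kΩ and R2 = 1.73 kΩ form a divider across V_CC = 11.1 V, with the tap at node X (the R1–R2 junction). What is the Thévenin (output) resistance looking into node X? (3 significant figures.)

Looking into X with the source shorted: R_th = R1·R2/(R1+R2) = 3.390 × 1.73/5.120 = 1.145 kΩ.

R_th ≈ 1.15 kΩ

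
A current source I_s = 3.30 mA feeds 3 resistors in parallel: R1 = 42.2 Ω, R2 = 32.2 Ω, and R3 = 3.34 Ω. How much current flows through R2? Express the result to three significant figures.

Total conductance ΣG = 1/42.2 + 1/32.2 + 1/3.34 = 0.3542 (units of 1/Ω).
By the current-divider rule, I = I_s · G_k/ΣG = 3.30 × 0.08769 = 0.2894 mA.

I ≈ 0.289 mA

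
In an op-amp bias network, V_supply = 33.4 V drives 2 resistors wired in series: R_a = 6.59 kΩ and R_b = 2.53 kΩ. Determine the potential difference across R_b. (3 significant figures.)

V ≈ 9.27 V

Series total: ΣR = 6.59 + 2.53 = 9.120 kΩ.
By the voltage-divider rule, V = 33.4 × 2.530/9.120 = 9.266 V.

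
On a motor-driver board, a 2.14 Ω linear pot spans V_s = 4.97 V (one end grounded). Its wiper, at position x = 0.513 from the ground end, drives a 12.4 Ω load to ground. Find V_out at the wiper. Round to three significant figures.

Split the track: R_lower = x·R_p = 1.098 Ω, R_upper = (1−x)·R_p = 1.042 Ω.
Lower segment in parallel with the load: 1.098 ‖ 12.4 = 1.009 Ω.
Loaded-divider output: V_out = 4.97 × 0.4918 = 2.444 V.

V_out ≈ 2.44 V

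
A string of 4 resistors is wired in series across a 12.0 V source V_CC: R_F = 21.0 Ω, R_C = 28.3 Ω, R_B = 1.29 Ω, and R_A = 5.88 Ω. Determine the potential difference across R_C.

V ≈ 6.01 V

ΣR = 21.0 + 28.3 + 1.29 + 5.88 = 56.47 Ω.
Voltage divider: V = V_CC · (28.30 / 56.47) = 12.0 × 0.5012 = 6.014 V.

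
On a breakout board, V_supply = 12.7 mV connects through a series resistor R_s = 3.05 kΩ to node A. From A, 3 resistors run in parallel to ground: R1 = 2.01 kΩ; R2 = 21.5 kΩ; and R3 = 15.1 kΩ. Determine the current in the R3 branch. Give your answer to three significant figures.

I ≈ 0.294 µA

Equivalent of the parallel group: R_p = 1.639 kΩ.
Node voltage V_A = V_supply · R_p/(R_s + R_p) = 12.7 × 0.3495 = 4.439 mV.
Branch current I = V_A/R3 = 4.439/15.1 = 0.2939 µA.
(Check via current divider: I_total = 2.709 µA; share G_k/ΣG = 0.1085 → same result.)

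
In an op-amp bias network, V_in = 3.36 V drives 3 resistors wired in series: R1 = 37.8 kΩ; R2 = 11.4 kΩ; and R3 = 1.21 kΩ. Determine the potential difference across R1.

V ≈ 2.52 V

Total series resistance ΣR = 37.8 + 11.4 + 1.21 = 50.41 kΩ.
By the voltage-divider rule, V = 3.36 × 37.80/50.41 = 2.520 V.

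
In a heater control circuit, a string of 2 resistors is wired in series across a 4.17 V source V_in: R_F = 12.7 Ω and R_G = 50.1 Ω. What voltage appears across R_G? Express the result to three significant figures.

V ≈ 3.33 V

ΣR = 12.7 + 50.1 = 62.80 Ω.
Voltage divider: V = V_in · (50.10 / 62.80) = 4.17 × 0.7978 = 3.327 V.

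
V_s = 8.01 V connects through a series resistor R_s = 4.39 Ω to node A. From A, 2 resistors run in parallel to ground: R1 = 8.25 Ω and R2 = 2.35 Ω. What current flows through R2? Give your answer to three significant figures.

I ≈ 1.00 A

Combine the parallel branches: R_p = (1/8.25 + 1/2.35)⁻¹ = 1.829 Ω.
V_A = 8.01 × 1.829/6.219 = 2.356 V.
I(R2) = V_A / R2 = 2.356/2.35 = 1.002 A.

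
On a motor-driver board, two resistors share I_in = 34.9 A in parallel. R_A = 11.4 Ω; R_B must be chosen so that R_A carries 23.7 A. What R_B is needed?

R_B ≈ 24.1 Ω

The fraction through R_A equals R_B/(R_A+R_B).
23.7/34.9 = R_B/(R_A + R_B) → R_B = R_A · (0.6791)/(1 − 0.6791) = 11.4 × 2.116 = 24.12 Ω.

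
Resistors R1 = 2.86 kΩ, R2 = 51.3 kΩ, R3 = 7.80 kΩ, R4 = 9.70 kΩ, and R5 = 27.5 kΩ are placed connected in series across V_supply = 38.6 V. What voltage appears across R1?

V ≈ 1.11 V

ΣR = 2.86 + 51.3 + 7.80 + 9.70 + 27.5 = 99.16 kΩ.
V = V_supply · R/ΣR = 38.6 × 0.02884 = 1.113 V.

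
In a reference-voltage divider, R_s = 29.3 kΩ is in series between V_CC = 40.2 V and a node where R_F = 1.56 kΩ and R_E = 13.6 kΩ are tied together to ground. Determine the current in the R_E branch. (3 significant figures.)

I ≈ 0.135 mA

Combine the parallel branches: R_p = (1/1.56 + 1/13.6)⁻¹ = 1.399 kΩ.
Node voltage V_A = V_CC · R_p/(R_s + R_p) = 40.2 × 0.04559 = 1.833 V.
I(R_E) = V_A / R_E = 1.833/13.6 = 0.1347 mA.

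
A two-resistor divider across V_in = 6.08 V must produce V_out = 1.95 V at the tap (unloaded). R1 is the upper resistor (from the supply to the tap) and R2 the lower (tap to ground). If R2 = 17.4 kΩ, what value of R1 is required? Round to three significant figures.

R1 ≈ 36.9 kΩ

V_out/V_in = R2/(R1+R2) = 0.3207.
So R1 = R2 · (V_in/V_out − 1) = 17.4 × (6.08/1.95 − 1) = 17.4 × 2.118 = 36.85 kΩ.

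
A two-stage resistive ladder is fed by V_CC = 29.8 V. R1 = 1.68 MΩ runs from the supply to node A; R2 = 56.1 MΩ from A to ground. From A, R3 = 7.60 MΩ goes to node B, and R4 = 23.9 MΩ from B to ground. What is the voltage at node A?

Looking into the second stage from A: R3 + R4 = 31.50 MΩ appears in parallel with R2.
Effective lower resistance at A: R2 ‖ 31.50 = 20.17 MΩ.
V_A = 29.8 × 20.17/(1.68 + 20.17) = 27.51 V.

V_A ≈ 27.5 V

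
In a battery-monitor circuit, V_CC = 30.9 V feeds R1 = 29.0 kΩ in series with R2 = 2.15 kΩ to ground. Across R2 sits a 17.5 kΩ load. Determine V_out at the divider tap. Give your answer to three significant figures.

R2 ‖ R_L = (2.15 × 17.5)/(2.15 + 17.5) = 1.915 kΩ.
Now apply the divider: V_out = 30.9 × 0.06194 = 1.914 V.
(Unloaded it would be 2.13 V; the load pulls it down.)

V_out ≈ 1.91 V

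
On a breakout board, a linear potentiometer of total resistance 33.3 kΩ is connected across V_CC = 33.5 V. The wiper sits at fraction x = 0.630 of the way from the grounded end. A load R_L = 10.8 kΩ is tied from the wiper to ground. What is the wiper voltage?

The pot divides into 12.32 kΩ above the wiper and 20.98 kΩ below.
(x·R_p) ‖ R_L = 7.130 kΩ.
Then V_out = V_CC · 7.130/(12.32 + 7.130) = 12.28 V.

V_out ≈ 12.3 V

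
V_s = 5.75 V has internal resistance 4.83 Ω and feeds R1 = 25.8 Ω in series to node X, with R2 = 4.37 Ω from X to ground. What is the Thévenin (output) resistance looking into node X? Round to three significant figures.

R_th ≈ 3.82 Ω

R1' = 4.83 + 25.8 = 30.63 Ω (source resistance + R1).
Zeroing V_s shorts the top of R1' to ground, so R_th = R1' ‖ R2 = 3.824 Ω.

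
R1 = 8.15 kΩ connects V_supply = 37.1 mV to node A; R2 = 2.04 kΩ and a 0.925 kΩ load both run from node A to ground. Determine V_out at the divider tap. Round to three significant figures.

The load sits in parallel with R2, giving an effective lower resistance R2' = R2·R_L/(R2+R_L) = 0.6364 kΩ.
Then V_out = V_supply · R2'/(R1 + R2') = 37.1 × 0.6364/8.786 = 2.687 mV.
(Unloaded it would be 7.43 mV; the load pulls it down.)

V_out ≈ 2.69 mV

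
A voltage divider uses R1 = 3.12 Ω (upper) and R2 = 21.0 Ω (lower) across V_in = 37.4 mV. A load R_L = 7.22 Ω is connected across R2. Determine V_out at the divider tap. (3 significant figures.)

V_out ≈ 23.7 mV

R2 ‖ R_L = (21.0 × 7.22)/(21.0 + 7.22) = 5.373 Ω.
Voltage divider with the loaded lower leg: V_out = 37.4 × 5.373/(3.12 + 5.373) = 37.4 × 0.6326 = 23.66 mV.
(Unloaded it would be 32.6 mV; the load pulls it down.)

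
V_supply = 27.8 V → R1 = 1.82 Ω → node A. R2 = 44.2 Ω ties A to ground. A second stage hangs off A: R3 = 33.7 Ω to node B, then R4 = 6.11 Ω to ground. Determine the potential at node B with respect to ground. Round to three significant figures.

V_B ≈ 3.93 V

Node A sees R2 in parallel with the series input of stage 2, R3 + R4 = 39.81 Ω.
R2 ‖ (R3+R4) = 20.95 Ω.
V_A = 27.8 × 20.95/(1.82 + 20.95) = 25.58 V.
V_B = V_A × 0.1535 = 3.926 V.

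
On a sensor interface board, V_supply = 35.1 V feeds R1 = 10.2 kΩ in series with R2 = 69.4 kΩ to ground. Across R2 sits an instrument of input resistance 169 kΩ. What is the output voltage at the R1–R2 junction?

V_out ≈ 29.1 V

The load sits in parallel with R2, giving an effective lower resistance R2' = R2·R_L/(R2+R_L) = 49.20 kΩ.
Voltage divider with the loaded lower leg: V_out = 35.1 × 49.20/(10.2 + 49.20) = 35.1 × 0.8283 = 29.07 V.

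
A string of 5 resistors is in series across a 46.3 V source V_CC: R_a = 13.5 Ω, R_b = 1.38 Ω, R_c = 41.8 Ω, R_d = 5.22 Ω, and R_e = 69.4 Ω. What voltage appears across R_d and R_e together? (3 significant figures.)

Series total: ΣR = 13.5 + 1.38 + 41.8 + 5.22 + 69.4 = 131.3 Ω.
R_{R_d..R_e} = 5.22 + 69.4 = 74.62 Ω.
By the voltage-divider rule, V = 46.3 × 74.62/131.3 = 26.31 V.

V ≈ 26.3 V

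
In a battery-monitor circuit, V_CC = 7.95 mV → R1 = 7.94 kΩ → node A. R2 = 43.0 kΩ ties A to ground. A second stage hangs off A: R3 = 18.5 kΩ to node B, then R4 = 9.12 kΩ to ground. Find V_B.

V_B ≈ 1.78 mV

Node A sees R2 in parallel with the series input of stage 2, R3 + R4 = 27.62 kΩ.
Effective lower resistance at A: R2 ‖ 27.62 = 16.82 kΩ.
First divider: V_A = V_CC · 16.82/(7.94 + 16.82) = 5.400 mV.
Then the unloaded second divider: V_B = V_A × R4/(R3+R4) = 5.400 × 0.3302 = 1.783 mV.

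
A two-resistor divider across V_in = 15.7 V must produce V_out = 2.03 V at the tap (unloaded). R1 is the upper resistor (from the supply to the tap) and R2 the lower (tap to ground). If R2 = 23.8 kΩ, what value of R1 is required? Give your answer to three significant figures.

R1 ≈ 160 kΩ

V_out/V_in = R2/(R1+R2) = 0.1293.
R1 = R2·(1/k − 1) = 23.8 × 6.734 = 160.3 kΩ.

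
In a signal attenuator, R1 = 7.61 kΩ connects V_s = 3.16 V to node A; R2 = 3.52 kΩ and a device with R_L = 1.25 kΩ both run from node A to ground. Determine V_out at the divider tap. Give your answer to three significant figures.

V_out ≈ 0.342 V

First combine the lower leg with the load: R2 ‖ R_L = 0.9224 kΩ.
Now apply the divider: V_out = 3.16 × 0.1081 = 0.3416 V.
(Unloaded it would be 0.999 V; the load pulls it down.)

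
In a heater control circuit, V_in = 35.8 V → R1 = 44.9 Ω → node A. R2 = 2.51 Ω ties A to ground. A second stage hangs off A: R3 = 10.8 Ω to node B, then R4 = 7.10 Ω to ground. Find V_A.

Node A sees R2 in parallel with the series input of stage 2, R3 + R4 = 17.90 Ω.
Effective lower resistance at A: R2 ‖ 17.90 = 2.201 Ω.
V_A = 35.8 × 2.201/(44.9 + 2.201) = 1.673 V.

V_A ≈ 1.67 V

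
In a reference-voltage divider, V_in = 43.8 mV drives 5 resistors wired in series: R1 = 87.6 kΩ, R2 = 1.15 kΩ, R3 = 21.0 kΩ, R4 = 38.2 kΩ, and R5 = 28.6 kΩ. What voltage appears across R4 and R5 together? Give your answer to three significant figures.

ΣR = 87.6 + 1.15 + 21.0 + 38.2 + 28.6 = 176.6 kΩ.
R_{R4..R5} = 38.2 + 28.6 = 66.80 kΩ.
By the voltage-divider rule, V = 43.8 × 66.80/176.6 = 16.57 mV.

V ≈ 16.6 mV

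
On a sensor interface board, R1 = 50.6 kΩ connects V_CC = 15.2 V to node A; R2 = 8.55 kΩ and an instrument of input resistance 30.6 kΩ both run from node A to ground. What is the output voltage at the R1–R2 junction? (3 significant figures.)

V_out ≈ 1.77 V

R2 ‖ R_L = (8.55 × 30.6)/(8.55 + 30.6) = 6.683 kΩ.
Voltage divider with the loaded lower leg: V_out = 15.2 × 6.683/(50.6 + 6.683) = 15.2 × 0.1167 = 1.773 V.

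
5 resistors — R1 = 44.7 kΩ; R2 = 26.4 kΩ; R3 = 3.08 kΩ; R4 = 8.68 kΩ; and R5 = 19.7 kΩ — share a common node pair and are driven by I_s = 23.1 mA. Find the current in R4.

I ≈ 4.83 mA

Conductances: ΣG = 1/44.7 + 1/26.4 + 1/3.08 + 1/8.68 + 1/19.7 = 0.5509 (1/kΩ).
R4 takes the fraction G_k/ΣG = 0.1152/0.5509 = 0.2091, so I = 23.1 × 0.2091 = 4.831 mA.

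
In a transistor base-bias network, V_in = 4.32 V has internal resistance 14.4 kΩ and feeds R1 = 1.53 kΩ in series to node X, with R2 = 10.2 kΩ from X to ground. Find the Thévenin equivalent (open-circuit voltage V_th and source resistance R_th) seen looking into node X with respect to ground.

R1' = 14.4 + 1.53 = 15.93 kΩ (source resistance + R1).
V_th is the unloaded tap voltage: V_in · R2/(R1'+R2) = 4.32 × 0.3904 = 1.686 V.
Looking into X with the source shorted: R_th = R1'·R2/(R1'+R2) = 15.93 × 10.2/26.13 = 6.218 kΩ.

V_th ≈ 1.69 V, R_th ≈ 6.22 kΩ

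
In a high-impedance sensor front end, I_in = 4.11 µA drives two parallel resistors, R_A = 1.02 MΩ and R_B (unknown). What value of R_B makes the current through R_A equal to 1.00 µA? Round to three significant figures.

In a two-way split, I_A/I_in = R_B/(R_A + R_B).
With f = 0.2433, R_B = R_A · f/(1−f) = 1.02 × 0.3215 = 0.3280 MΩ.

R_B ≈ 0.328 MΩ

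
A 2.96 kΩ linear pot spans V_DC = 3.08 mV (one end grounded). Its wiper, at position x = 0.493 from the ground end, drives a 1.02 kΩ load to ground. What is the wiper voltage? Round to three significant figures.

V_out ≈ 0.880 mV

Lower segment x·R_p = 1.459 kΩ; upper segment (1−x)·R_p = 1.501 kΩ.
(x·R_p) ‖ R_L = 0.6004 kΩ.
Loaded-divider output: V_out = 3.08 × 0.2857 = 0.8801 mV.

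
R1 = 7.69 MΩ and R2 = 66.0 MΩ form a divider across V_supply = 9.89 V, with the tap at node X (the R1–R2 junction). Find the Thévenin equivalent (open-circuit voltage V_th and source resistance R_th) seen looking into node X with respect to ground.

With X open, the divider is unloaded: V_th = 9.89 × 66.0/73.69 = 8.858 V.
Looking into X with the source shorted: R_th = R1·R2/(R1+R2) = 7.690 × 66.0/73.69 = 6.888 MΩ.

V_th ≈ 8.86 V, R_th ≈ 6.89 MΩ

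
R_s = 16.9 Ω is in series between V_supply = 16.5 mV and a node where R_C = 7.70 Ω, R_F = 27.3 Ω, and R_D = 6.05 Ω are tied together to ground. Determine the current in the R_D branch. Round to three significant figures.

Parallel bank: R_p = 1/(1/7.70 + 1/27.3 + 1/6.05) = 3.014 Ω.
V_A by voltage divider: V_A = 16.5 × 3.014/(16.9 + 3.014) = 2.497 mV.
I(R_D) = V_A / R_D = 2.497/6.05 = 0.4128 mA.

I ≈ 0.413 mA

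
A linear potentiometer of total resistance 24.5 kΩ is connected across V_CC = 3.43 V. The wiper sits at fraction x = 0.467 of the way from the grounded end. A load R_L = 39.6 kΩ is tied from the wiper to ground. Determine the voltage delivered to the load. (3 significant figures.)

Lower segment x·R_p = 11.44 kΩ; upper segment (1−x)·R_p = 13.06 kΩ.
R_L loads the lower segment: effective lower R = 8.877 kΩ.
V_out = 3.43 × 8.877/(13.06 + 8.877) = 1.388 V.

V_out ≈ 1.39 V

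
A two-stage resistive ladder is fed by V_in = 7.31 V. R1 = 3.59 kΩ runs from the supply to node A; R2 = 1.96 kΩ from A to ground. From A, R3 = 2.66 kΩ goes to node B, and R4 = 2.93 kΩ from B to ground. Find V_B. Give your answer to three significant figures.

The second stage (R3 + R4 = 5.590 kΩ) loads node A in parallel with R2.
Effective lower resistance at A: R2 ‖ 5.590 = 1.451 kΩ.
So V_A = 7.31 × 0.2879 = 2.104 V.
V_B = V_A × 0.5242 = 1.103 V.

V_B ≈ 1.10 V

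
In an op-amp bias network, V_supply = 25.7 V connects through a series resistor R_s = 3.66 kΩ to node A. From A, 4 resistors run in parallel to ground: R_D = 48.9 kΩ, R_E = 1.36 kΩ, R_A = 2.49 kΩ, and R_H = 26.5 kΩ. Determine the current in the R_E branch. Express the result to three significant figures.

Equivalent of the parallel group: R_p = 0.8368 kΩ.
Node voltage V_A = V_supply · R_p/(R_s + R_p) = 25.7 × 0.1861 = 4.782 V.
I(R_E) = V_A / R_E = 4.782/1.36 = 3.516 mA.

I ≈ 3.52 mA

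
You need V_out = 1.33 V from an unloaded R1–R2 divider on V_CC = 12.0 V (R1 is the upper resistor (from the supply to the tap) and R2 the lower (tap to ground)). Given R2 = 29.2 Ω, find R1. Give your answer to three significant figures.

R1 ≈ 234 Ω

V_out/V_CC = R2/(R1+R2) = 0.1108.
So R1 = R2 · (V_CC/V_out − 1) = 29.2 × (12.0/1.33 − 1) = 29.2 × 8.023 = 234.3 Ω.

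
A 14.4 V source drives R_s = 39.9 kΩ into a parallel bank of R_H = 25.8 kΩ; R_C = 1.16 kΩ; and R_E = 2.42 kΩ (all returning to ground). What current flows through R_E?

Combine the parallel branches: R_p = (1/25.8 + 1/1.16 + 1/2.42)⁻¹ = 0.7610 kΩ.
V_A = 14.4 × 0.7610/40.66 = 0.2695 V.
Branch current I = V_A/R_E = 0.2695/2.42 = 0.1114 mA.

I ≈ 0.111 mA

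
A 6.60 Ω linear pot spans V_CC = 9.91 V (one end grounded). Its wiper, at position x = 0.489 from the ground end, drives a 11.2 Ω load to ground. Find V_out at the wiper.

V_out ≈ 4.22 V

The pot divides into 3.373 Ω above the wiper and 3.227 Ω below.
R_L loads the lower segment: effective lower R = 2.505 Ω.
Then V_out = V_CC · 2.505/(3.373 + 2.505) = 4.224 V.
(Unloaded: V_out = x·V_CC = 4.85 V.)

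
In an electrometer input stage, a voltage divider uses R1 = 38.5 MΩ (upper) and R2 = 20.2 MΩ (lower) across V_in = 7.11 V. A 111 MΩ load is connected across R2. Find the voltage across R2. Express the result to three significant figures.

V_out ≈ 2.19 V

First combine the lower leg with the load: R2 ‖ R_L = 17.09 MΩ.
Then V_out = V_in · R2'/(R1 + R2') = 7.11 × 17.09/55.59 = 2.186 V.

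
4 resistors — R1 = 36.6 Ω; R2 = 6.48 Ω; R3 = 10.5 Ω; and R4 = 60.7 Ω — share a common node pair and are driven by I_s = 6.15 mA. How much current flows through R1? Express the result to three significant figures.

I ≈ 0.573 mA

Conductances: ΣG = 1/36.6 + 1/6.48 + 1/10.5 + 1/60.7 = 0.2934 (1/Ω).
R1 takes the fraction G_k/ΣG = 0.02732/0.2934 = 0.09314, so I = 6.15 × 0.09314 = 0.5728 mA.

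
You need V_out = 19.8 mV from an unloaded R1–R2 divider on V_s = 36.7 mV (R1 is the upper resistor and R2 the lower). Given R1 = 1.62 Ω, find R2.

Required fraction k = V_out/V_s = 0.5395.
Rearranging, R2 = R1·k/(1−k) = 1.62 × 1.172 = 1.898 Ω.

R2 ≈ 1.90 Ω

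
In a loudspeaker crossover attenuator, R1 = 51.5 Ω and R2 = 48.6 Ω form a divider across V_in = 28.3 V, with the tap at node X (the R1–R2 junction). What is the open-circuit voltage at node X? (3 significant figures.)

Open-circuit (no load on X): V_th = V_in · R2/(R1 + R2) = 28.3 × 48.6/(51.50 + 48.6) = 13.74 V.

V_th ≈ 13.7 V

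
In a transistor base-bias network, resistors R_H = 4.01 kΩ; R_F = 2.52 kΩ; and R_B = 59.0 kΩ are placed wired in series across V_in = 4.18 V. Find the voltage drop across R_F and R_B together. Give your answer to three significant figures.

V ≈ 3.92 V

Total series resistance ΣR = 4.01 + 2.52 + 59.0 = 65.53 kΩ.
R_{R_F..R_B} = 2.52 + 59.0 = 61.52 kΩ.
V = V_in · R/ΣR = 4.18 × 0.9388 = 3.924 V.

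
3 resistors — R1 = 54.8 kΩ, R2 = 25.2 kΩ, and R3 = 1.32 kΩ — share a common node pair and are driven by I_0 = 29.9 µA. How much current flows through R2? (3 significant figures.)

I ≈ 1.45 µA

Conductances: ΣG = 1/54.8 + 1/25.2 + 1/1.32 = 0.8155 (1/kΩ).
By the current-divider rule, I = I_0 · G_k/ΣG = 29.9 × 0.04866 = 1.455 µA.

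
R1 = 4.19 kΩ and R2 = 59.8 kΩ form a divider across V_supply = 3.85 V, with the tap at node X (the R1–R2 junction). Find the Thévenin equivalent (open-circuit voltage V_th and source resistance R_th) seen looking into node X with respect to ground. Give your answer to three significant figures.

V_th is the unloaded tap voltage: V_supply · R2/(R1+R2) = 3.85 × 0.9345 = 3.598 V.
With V_supply suppressed (replaced by a short), R_th = R1 ‖ R2 = (4.190 × 59.8)/(4.190 + 59.8) = 3.916 kΩ.

V_th ≈ 3.60 V, R_th ≈ 3.92 kΩ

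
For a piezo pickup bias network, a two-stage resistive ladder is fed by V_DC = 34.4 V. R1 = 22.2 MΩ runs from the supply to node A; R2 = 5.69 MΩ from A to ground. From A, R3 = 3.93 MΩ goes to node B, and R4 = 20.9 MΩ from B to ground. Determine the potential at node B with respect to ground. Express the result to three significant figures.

V_B ≈ 5.00 V

The second stage (R3 + R4 = 24.83 MΩ) loads node A in parallel with R2.
R2 ‖ (R3+R4) = 4.629 MΩ.
First divider: V_A = V_DC · 4.629/(22.2 + 4.629) = 5.935 V.
Stage 2 is unloaded, so V_B = V_A · R4/(R3+R4) = 5.935 × 20.9/24.83 = 4.996 V.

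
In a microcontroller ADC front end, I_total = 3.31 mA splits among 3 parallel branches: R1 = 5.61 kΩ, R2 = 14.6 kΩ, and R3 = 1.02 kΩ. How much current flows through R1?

Conductances: ΣG = 1/5.61 + 1/14.6 + 1/1.02 = 1.227 (1/kΩ).
Current divider: I(R1) = I_total · G_k/ΣG = 3.31 × (0.1783/1.227) = 3.31 × 0.1453 = 0.4808 mA.

I ≈ 0.481 mA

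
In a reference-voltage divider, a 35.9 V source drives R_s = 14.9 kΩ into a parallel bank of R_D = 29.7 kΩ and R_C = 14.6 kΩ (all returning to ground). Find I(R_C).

I ≈ 0.975 mA

Parallel bank: R_p = 1/(1/29.7 + 1/14.6) = 9.788 kΩ.
Node voltage V_A = V_supply · R_p/(R_s + R_p) = 35.9 × 0.3965 = 14.23 V.
Branch current I = V_A/R_C = 14.23/14.6 = 0.9749 mA.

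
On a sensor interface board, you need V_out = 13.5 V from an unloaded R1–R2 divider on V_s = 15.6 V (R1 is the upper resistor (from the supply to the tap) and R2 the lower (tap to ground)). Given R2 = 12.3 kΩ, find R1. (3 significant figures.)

The divider ratio is R2/(R1+R2) = 13.5/15.6 = 0.8654.
Rearranging, R1 = R2·(1−k)/k = 12.3 × 0.1556 = 1.913 kΩ.

R1 ≈ 1.91 kΩ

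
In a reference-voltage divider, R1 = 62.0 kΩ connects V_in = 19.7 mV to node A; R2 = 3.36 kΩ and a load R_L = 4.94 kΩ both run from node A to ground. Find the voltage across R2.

First combine the lower leg with the load: R2 ‖ R_L = 2.000 kΩ.
Voltage divider with the loaded lower leg: V_out = 19.7 × 2.000/(62.0 + 2.000) = 19.7 × 0.03125 = 0.6156 mV.

V_out ≈ 0.616 mV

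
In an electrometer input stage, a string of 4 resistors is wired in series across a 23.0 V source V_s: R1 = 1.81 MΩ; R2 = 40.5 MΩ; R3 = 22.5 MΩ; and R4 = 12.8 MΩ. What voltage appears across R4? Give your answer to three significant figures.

Total series resistance ΣR = 1.81 + 40.5 + 22.5 + 12.8 = 77.61 MΩ.
Voltage divider: V = V_s · (12.80 / 77.61) = 23.0 × 0.1649 = 3.793 V.

V ≈ 3.79 V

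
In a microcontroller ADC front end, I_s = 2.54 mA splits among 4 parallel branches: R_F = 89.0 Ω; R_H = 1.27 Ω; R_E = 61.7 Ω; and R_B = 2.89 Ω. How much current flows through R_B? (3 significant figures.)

ΣG = 1/89.0 + 1/1.27 + 1/61.7 + 1/2.89 = 1.161.
Current divider: I(R_B) = I_s · G_k/ΣG = 2.54 × (0.3460/1.161) = 2.54 × 0.2981 = 0.7571 mA.

I ≈ 0.757 mA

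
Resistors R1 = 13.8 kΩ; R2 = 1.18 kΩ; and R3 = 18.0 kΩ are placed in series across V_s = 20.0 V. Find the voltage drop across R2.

ΣR = 13.8 + 1.18 + 18.0 = 32.98 kΩ.
V = V_s · R/ΣR = 20.0 × 0.03578 = 0.7156 V.

V ≈ 0.716 V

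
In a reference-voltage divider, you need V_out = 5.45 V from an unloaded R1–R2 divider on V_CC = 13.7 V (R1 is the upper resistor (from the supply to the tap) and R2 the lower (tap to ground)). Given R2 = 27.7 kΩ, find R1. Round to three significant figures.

The divider ratio is R2/(R1+R2) = 5.45/13.7 = 0.3978.
So R1 = R2 · (V_CC/V_out − 1) = 27.7 × (13.7/5.45 − 1) = 27.7 × 1.514 = 41.93 kΩ.

R1 ≈ 41.9 kΩ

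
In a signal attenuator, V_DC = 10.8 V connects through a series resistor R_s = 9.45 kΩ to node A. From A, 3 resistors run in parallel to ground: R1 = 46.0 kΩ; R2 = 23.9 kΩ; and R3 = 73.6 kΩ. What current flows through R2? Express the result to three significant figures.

I ≈ 0.261 mA

Parallel bank: R_p = 1/(1/46.0 + 1/23.9 + 1/73.6) = 12.96 kΩ.
V_A = 10.8 × 12.96/22.41 = 6.246 V.
I(R2) = V_A / R2 = 6.246/23.9 = 0.2613 mA.
(Check via current divider: I_total = 0.4820 mA; share G_k/ΣG = 0.5422 → same result.)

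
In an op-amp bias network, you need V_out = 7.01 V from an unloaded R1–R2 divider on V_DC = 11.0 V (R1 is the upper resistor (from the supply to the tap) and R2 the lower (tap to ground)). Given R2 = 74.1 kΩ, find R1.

The divider ratio is R2/(R1+R2) = 7.01/11.0 = 0.6373.
R1 = R2·(1/k − 1) = 74.1 × 0.5692 = 42.18 kΩ.

R1 ≈ 42.2 kΩ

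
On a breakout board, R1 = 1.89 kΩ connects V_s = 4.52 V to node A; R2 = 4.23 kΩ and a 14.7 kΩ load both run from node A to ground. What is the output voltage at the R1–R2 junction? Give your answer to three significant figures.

The load sits in parallel with R2, giving an effective lower resistance R2' = R2·R_L/(R2+R_L) = 3.285 kΩ.
Voltage divider with the loaded lower leg: V_out = 4.52 × 3.285/(1.89 + 3.285) = 4.52 × 0.6348 = 2.869 V.

V_out ≈ 2.87 V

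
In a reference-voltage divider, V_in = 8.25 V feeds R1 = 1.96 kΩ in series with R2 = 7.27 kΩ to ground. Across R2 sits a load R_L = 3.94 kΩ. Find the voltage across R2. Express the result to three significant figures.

V_out ≈ 4.67 V

R2 ‖ R_L = (7.27 × 3.94)/(7.27 + 3.94) = 2.555 kΩ.
Voltage divider with the loaded lower leg: V_out = 8.25 × 2.555/(1.96 + 2.555) = 8.25 × 0.5659 = 4.669 V.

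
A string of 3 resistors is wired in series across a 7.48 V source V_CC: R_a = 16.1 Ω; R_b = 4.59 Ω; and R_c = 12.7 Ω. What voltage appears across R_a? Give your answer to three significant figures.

V ≈ 3.61 V

ΣR = 16.1 + 4.59 + 12.7 = 33.39 Ω.
V = V_CC · R/ΣR = 7.48 × 0.4822 = 3.607 V.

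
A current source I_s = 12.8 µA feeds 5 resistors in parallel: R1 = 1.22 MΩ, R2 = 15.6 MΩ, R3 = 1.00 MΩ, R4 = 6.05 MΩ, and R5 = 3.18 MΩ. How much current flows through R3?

I ≈ 5.42 µA

Total conductance ΣG = 1/1.22 + 1/15.6 + 1/1.00 + 1/6.05 + 1/3.18 = 2.364 (units of 1/MΩ).
R3 takes the fraction G_k/ΣG = 1.000/2.364 = 0.4231, so I = 12.8 × 0.4231 = 5.416 µA.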